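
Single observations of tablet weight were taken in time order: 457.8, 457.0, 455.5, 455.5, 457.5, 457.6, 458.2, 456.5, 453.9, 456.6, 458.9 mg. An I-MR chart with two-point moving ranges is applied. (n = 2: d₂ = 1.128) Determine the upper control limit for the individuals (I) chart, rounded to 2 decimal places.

460.62

X̄ = (457.8 + 457.0 + 455.5 + 455.5 + 457.5 + 457.6 + 458.2 + 456.5 + 453.9 + 456.6 + 458.9) / 11 = 456.8182
Moving ranges: 0.8, 1.5, 0.0, 2.0, 0.1, 0.6, 1.7, 2.6, 2.7, 2.3; M̄R̄ = 14.3000 / 10 = 1.4300
UCL = X̄ + 3·M̄R̄/d₂ = 456.8182 + 3 × 1.4300 / 1.128 = 460.6214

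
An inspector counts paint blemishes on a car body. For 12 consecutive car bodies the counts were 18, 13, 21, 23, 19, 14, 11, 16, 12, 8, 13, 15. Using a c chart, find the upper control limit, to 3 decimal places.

26.965

c̄ = (18 + 13 + 21 + 23 + 19 + 14 + 11 + 16 + 12 + 8 + 13 + 15) / 12 = 183 / 12 = 15.2500
UCL = c̄ + 3√c̄ = 15.2500 + 3 × √15.2500 = 15.2500 + 3 × 3.9051 = 26.9654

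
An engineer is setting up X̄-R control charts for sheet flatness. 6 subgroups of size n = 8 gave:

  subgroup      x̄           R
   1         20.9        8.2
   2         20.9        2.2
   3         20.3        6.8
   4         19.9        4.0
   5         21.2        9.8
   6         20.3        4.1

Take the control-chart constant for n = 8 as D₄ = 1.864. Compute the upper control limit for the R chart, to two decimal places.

10.90

R̄ = (8.2 + 2.2 + 6.8 + 4.0 + 9.8 + 4.1) / 6 = 35.1000 / 6 = 5.8500
UCL_R = D₄·R̄ = 1.864 × 5.8500 = 10.9044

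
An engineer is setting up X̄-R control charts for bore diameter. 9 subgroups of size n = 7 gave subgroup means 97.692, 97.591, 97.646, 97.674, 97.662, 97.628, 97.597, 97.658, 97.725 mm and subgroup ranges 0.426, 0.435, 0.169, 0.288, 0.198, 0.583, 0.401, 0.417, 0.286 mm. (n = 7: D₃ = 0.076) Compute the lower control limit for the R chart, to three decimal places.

R̄ = (0.426 + 0.435 + 0.169 + 0.288 + 0.198 + 0.583 + 0.401 + 0.417 + 0.286) / 9 = 3.2030 / 9 = 0.3559
LCL_R = D₃·R̄ = 0.076 × 0.3559 = 0.0270

0.027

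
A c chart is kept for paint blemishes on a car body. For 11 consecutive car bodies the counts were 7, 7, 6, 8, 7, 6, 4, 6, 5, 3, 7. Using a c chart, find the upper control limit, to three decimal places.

c̄ = (7 + 7 + 6 + 8 + 7 + 6 + 4 + 6 + 5 + 3 + 7) / 11 = 66 / 11 = 6.0000
UCL = c̄ + 3√c̄ = 6.0000 + 3 × √6.0000 = 6.0000 + 3 × 2.4495 = 13.3485

13.348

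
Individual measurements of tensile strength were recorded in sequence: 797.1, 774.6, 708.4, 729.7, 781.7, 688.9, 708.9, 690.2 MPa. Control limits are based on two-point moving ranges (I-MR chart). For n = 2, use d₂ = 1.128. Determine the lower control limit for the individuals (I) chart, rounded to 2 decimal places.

X̄ = (797.1 + 774.6 + 708.4 + 729.7 + 781.7 + 688.9 + 708.9 + 690.2) / 8 = 734.9375
Moving ranges: 22.5, 66.2, 21.3, 52.0, 92.8, 20.0, 18.7; M̄R̄ = 293.5000 / 7 = 41.9286
LCL = X̄ − 3·M̄R̄/d₂ = 734.9375 − 3 × 41.9286 / 1.128 = 623.4253

623.43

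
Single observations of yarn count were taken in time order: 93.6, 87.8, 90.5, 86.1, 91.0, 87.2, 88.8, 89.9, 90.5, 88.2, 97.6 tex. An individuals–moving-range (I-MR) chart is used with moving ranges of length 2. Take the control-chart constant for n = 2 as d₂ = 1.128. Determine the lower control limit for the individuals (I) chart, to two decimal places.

X̄ = (93.6 + 87.8 + 90.5 + 86.1 + 91.0 + 87.2 + 88.8 + 89.9 + 90.5 + 88.2 + 97.6) / 11 = 90.1091
Moving ranges: 5.8, 2.7, 4.4, 4.9, 3.8, 1.6, 1.1, 0.6, 2.3, 9.4; M̄R̄ = 36.6000 / 10 = 3.6600
LCL = X̄ − 3·M̄R̄/d₂ = 90.1091 − 3 × 3.6600 / 1.128 = 80.3750

80.38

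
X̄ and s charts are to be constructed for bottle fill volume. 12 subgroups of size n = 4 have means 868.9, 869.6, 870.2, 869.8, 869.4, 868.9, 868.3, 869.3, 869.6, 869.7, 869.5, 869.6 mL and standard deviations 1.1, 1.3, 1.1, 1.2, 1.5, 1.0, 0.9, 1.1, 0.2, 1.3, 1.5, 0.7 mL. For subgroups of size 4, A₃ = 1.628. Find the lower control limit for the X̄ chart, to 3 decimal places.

867.650

X̄̄ = (868.9 + 869.6 + 870.2 + 869.8 + 869.4 + 868.9 + 868.3 + 869.3 + 869.6 + 869.7 + 869.5 + 869.6) / 12 = 869.4000
s̄ = (1.1 + 1.3 + 1.1 + 1.2 + 1.5 + 1.0 + 0.9 + 1.1 + 0.2 + 1.3 + 1.5 + 0.7) / 12 = 1.0750
LCL = X̄̄ − A₃·s̄ = 869.4000 − 1.628 × 1.0750 = 867.6499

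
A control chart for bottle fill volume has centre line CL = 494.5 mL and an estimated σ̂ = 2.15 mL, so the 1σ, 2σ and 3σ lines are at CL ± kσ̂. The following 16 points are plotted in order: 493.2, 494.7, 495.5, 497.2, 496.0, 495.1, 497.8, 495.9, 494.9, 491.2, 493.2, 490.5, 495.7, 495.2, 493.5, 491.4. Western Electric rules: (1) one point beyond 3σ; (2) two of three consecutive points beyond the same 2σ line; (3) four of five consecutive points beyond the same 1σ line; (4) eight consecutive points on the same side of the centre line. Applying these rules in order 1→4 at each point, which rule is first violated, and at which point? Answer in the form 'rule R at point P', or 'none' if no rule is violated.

rule 4 at point 9

Zone of each point (C = within 1σ̂, B = 1σ̂–2σ̂, A = 2σ̂–3σ̂, * = beyond 3σ̂; sign = side of CL): 1:-C, 2:+C, 3:+C, 4:+B, 5:+C, 6:+C, 7:+B, 8:+C, 9:+C, 10:-B, 11:-C, 12:-B, 13:+C, 14:+C, 15:-C, 16:-B
Rule 4 (eight consecutive points on the same side of the centre line) is satisfied at point 9.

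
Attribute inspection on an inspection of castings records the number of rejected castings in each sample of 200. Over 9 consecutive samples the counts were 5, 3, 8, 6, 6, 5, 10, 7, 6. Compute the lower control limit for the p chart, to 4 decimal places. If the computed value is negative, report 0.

p̄ = Σdᵢ / (k·n) = 56 / (9 × 200) = 0.03111
LCL = p̄ − 3·√(p̄(1−p̄)/n) = 0.03111 − 3 × 0.01228 = -0.00572 → 0 (negative, so LCL = 0)

0.0000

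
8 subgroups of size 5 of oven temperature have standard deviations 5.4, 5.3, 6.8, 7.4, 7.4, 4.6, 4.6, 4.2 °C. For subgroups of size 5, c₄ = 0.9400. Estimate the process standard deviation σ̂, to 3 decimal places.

s̄ = (5.4 + 5.3 + 6.8 + 7.4 + 7.4 + 4.6 + 4.6 + 4.2) / 8 = 5.7125
σ̂ = s̄ / c₄ = 5.7125 / 0.9400 = 6.0771

6.077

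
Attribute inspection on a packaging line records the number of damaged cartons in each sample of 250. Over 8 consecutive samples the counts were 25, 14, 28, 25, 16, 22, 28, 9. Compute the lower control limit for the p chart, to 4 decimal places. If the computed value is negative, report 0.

0.0310

p̄ = Σdᵢ / (k·n) = 167 / (8 × 250) = 0.08350
LCL = p̄ − 3·√(p̄(1−p̄)/n) = 0.08350 − 3 × 0.01750 = 0.03101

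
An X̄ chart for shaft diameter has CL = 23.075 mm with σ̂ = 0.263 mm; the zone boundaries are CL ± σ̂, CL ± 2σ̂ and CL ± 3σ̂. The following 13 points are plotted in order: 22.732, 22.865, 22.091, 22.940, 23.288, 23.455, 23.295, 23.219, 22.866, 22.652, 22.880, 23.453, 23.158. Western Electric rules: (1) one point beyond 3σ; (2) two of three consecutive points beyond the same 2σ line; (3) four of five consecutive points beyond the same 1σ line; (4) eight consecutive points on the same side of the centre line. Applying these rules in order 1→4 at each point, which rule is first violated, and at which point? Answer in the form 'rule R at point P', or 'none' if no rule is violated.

rule 1 at point 3

Zone of each point (C = within 1σ̂, B = 1σ̂–2σ̂, A = 2σ̂–3σ̂, * = beyond 3σ̂; sign = side of CL): 1:-B, 2:-C, 3:-*, 4:-C, 5:+C, 6:+B, 7:+C, 8:+C, 9:-C, 10:-B, 11:-C, 12:+B, 13:+C
Rule 1 (one point beyond the 3σ limits) is satisfied at point 3.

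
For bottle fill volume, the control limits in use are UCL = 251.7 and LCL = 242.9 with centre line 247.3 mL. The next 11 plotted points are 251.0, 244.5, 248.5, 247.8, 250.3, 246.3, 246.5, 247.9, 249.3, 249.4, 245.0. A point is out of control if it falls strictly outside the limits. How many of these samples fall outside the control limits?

0

All 11 points lie within [242.9, 251.7].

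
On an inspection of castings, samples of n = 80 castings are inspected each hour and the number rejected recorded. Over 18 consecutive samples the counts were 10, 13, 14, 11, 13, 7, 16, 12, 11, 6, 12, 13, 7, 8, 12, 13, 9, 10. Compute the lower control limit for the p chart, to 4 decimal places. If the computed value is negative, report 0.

0.0215

p̄ = Σdᵢ / (k·n) = 197 / (18 × 80) = 0.13681
LCL = p̄ − 3·√(p̄(1−p̄)/n) = 0.13681 − 3 × 0.03842 = 0.02154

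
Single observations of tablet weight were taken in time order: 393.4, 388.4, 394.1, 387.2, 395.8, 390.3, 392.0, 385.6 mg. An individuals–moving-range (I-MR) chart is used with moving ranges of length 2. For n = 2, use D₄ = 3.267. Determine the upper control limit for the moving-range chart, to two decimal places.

18.58

Moving ranges: 5.0, 5.7, 6.9, 8.6, 5.5, 1.7, 6.4; M̄R̄ = 39.8000 / 7 = 5.6857
UCL_MR = D₄·M̄R̄ = 3.267 × 5.6857 = 18.5752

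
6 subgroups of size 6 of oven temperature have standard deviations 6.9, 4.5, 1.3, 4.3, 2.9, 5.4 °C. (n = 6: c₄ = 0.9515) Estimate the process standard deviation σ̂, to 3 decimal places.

s̄ = (6.9 + 4.5 + 1.3 + 4.3 + 2.9 + 5.4) / 6 = 4.2167
σ̂ = s̄ / c₄ = 4.2167 / 0.9515 = 4.4316

4.432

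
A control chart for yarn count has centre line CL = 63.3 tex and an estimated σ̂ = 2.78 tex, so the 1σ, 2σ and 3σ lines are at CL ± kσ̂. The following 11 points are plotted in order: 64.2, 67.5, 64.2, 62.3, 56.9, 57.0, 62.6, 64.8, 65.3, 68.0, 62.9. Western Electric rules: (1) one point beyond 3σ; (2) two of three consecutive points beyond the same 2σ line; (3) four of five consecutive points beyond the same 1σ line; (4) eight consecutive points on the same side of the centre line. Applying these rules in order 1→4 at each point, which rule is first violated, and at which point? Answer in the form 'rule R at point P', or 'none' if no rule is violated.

Zone of each point (C = within 1σ̂, B = 1σ̂–2σ̂, A = 2σ̂–3σ̂, * = beyond 3σ̂; sign = side of CL): 1:+C, 2:+B, 3:+C, 4:-C, 5:-A, 6:-A, 7:-C, 8:+C, 9:+C, 10:+B, 11:-C
Rule 2 (two of three consecutive points beyond the same 2σ limit) is satisfied at point 6.

rule 2 at point 6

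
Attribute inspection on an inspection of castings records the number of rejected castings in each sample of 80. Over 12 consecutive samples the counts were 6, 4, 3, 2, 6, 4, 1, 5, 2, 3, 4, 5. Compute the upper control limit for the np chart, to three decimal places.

9.422

p̄ = Σdᵢ / (k·n) = 45 / (12 × 80) = 0.04688
UCL = np̄ + 3·√(np̄(1−p̄)) = 3.7500 + 3 × √(3.7500×0.95312) = 3.7500 + 3 × 1.8906 = 9.4217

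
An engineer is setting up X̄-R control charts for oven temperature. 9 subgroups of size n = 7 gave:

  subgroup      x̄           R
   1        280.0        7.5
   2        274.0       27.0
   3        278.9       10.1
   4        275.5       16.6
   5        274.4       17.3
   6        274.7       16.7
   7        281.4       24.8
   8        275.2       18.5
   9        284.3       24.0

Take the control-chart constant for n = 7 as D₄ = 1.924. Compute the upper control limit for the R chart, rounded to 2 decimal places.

34.74

R̄ = (7.5 + 27.0 + 10.1 + 16.6 + 17.3 + 16.7 + 24.8 + 18.5 + 24.0) / 9 = 162.5000 / 9 = 18.0556
UCL_R = D₄·R̄ = 1.924 × 18.0556 = 34.7389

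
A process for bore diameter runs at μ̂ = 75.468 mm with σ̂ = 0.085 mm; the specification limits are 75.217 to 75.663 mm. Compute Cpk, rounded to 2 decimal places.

0.76

Cpu = (USL − μ̂) / (3σ̂) = (75.663 − 75.468) / (3 × 0.085) = 0.7647; Cpl = (μ̂ − LSL) / (3σ̂) = (75.468 − 75.217) / (3 × 0.085) = 0.9843; Cpk = min(Cpu, Cpl) = 0.7647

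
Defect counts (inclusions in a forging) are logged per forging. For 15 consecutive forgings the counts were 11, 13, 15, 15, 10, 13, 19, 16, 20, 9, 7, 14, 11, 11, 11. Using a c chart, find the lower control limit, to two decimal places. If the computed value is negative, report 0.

2.18

c̄ = (11 + 13 + 15 + 15 + 10 + 13 + 19 + 16 + 20 + 9 + 7 + 14 + 11 + 11 + 11) / 15 = 195 / 15 = 13.0000
LCL = c̄ − 3√c̄ = 13.0000 − 3 × 3.6056 = 2.1833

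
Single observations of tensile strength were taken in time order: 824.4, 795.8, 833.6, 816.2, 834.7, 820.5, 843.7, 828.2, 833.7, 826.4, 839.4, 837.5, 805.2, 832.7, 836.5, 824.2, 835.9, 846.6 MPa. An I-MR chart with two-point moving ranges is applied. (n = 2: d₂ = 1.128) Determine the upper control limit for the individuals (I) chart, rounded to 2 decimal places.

X̄ = (824.4 + 795.8 + 833.6 + 816.2 + 834.7 + 820.5 + 843.7 + 828.2 + 833.7 + 826.4 + 839.4 + 837.5 + 805.2 + 832.7 + 836.5 + 824.2 + 835.9 + 846.6) / 18 = 828.6222
Moving ranges: 28.6, 37.8, 17.4, 18.5, 14.2, 23.2, 15.5, 5.5, 7.3, 13.0, 1.9, 32.3, 27.5, 3.8, 12.3, 11.7, 10.7; M̄R̄ = 281.2000 / 17 = 16.5412
UCL = X̄ + 3·M̄R̄/d₂ = 828.6222 + 3 × 16.5412 / 1.128 = 872.6147

872.61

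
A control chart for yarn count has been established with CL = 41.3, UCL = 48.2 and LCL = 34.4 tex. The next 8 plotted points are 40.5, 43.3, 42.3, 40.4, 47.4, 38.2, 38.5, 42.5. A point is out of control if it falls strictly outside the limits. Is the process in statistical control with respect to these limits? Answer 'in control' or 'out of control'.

in control

All 8 points lie within [34.4, 48.2].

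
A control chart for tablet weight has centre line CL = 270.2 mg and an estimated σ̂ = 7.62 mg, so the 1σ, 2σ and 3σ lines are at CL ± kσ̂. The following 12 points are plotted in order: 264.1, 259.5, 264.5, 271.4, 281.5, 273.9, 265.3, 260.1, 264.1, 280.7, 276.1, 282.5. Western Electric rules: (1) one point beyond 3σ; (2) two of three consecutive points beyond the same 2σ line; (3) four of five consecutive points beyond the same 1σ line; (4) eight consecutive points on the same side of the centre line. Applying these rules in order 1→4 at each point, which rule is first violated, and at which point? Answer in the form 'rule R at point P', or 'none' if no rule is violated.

none

Zone of each point (C = within 1σ̂, B = 1σ̂–2σ̂, A = 2σ̂–3σ̂, * = beyond 3σ̂; sign = side of CL): 1:-C, 2:-B, 3:-C, 4:+C, 5:+B, 6:+C, 7:-C, 8:-B, 9:-C, 10:+B, 11:+C, 12:+B
No rule fires across all 12 points.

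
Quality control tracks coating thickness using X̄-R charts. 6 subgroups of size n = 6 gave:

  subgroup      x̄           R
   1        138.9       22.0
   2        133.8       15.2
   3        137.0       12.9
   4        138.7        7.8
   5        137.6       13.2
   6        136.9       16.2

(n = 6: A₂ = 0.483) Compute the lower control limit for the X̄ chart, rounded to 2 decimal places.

X̄̄ = (138.9 + 133.8 + 137.0 + 138.7 + 137.6 + 136.9) / 6 = 822.9000 / 6 = 137.1500
R̄ = (22.0 + 15.2 + 12.9 + 7.8 + 13.2 + 16.2) / 6 = 87.3000 / 6 = 14.5500
LCL = X̄̄ − A₂·R̄ = 137.1500 − 0.483 × 14.5500 = 130.1224

130.12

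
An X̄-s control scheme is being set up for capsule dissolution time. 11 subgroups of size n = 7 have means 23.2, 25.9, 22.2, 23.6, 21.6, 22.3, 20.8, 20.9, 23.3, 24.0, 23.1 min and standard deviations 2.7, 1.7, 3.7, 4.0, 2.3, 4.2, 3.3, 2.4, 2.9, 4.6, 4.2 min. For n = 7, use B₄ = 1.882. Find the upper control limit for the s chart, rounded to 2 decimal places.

6.16

s̄ = (2.7 + 1.7 + 3.7 + 4.0 + 2.3 + 4.2 + 3.3 + 2.4 + 2.9 + 4.6 + 4.2) / 11 = 3.2727
UCL_s = B₄·s̄ = 1.882 × 3.2727 = 6.1593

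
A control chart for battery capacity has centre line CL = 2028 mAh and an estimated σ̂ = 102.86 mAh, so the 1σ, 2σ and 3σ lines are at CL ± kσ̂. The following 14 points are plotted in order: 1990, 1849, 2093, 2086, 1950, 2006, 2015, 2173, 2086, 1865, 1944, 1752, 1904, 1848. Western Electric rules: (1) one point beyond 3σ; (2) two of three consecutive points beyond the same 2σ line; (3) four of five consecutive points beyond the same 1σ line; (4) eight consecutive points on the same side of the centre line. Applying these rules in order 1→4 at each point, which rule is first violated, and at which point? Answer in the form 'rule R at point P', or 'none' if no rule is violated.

rule 3 at point 14

Zone of each point (C = within 1σ̂, B = 1σ̂–2σ̂, A = 2σ̂–3σ̂, * = beyond 3σ̂; sign = side of CL): 1:-C, 2:-B, 3:+C, 4:+C, 5:-C, 6:-C, 7:-C, 8:+B, 9:+C, 10:-B, 11:-C, 12:-A, 13:-B, 14:-B
Rule 3 (four of five consecutive points beyond the same 1σ limit) is satisfied at point 14.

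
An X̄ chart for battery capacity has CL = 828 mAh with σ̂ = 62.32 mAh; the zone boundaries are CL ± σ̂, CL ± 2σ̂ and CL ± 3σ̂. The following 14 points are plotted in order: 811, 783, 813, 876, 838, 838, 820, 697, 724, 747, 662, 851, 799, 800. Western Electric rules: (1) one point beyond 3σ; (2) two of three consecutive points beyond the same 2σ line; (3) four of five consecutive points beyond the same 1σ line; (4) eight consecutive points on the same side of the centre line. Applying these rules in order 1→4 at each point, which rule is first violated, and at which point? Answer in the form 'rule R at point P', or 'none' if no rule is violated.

rule 3 at point 11

Zone of each point (C = within 1σ̂, B = 1σ̂–2σ̂, A = 2σ̂–3σ̂, * = beyond 3σ̂; sign = side of CL): 1:-C, 2:-C, 3:-C, 4:+C, 5:+C, 6:+C, 7:-C, 8:-A, 9:-B, 10:-B, 11:-A, 12:+C, 13:-C, 14:-C
Rule 3 (four of five consecutive points beyond the same 1σ limit) is satisfied at point 11.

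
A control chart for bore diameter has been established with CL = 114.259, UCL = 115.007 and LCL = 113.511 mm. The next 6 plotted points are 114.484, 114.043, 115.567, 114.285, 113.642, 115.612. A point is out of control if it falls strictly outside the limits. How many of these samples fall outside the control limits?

Compare each point to [113.511, 115.007]: sample 3 = 115.567 > UCL; sample 6 = 115.612 > UCL.

2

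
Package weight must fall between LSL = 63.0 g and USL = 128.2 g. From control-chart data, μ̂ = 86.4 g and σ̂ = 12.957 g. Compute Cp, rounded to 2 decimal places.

Cp = (USL − LSL) / (6σ̂) = (128.2 − 63.0) / (6 × 12.957) = 65.2000 / 77.7420 = 0.8387

0.84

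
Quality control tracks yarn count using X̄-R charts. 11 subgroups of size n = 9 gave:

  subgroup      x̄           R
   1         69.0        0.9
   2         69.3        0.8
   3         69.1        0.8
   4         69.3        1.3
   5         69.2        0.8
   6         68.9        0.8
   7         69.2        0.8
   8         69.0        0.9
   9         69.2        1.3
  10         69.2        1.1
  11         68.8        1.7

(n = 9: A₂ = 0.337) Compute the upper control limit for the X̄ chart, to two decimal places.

X̄̄ = (69.0 + 69.3 + 69.1 + 69.3 + 69.2 + 68.9 + 69.2 + 69.0 + 69.2 + 69.2 + 68.8) / 11 = 760.2000 / 11 = 69.1091
R̄ = (0.9 + 0.8 + 0.8 + 1.3 + 0.8 + 0.8 + 0.8 + 0.9 + 1.3 + 1.1 + 1.7) / 11 = 11.2000 / 11 = 1.0182
UCL = X̄̄ + A₂·R̄ = 69.1091 + 0.337 × 1.0182 = 69.4522

69.45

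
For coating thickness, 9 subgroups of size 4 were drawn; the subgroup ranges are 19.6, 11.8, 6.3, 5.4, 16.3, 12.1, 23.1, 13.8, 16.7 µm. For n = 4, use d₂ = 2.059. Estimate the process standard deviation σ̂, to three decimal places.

R̄ = (19.6 + 11.8 + 6.3 + 5.4 + 16.3 + 12.1 + 23.1 + 13.8 + 16.7) / 9 = 13.9000
σ̂ = R̄ / d₂ = 13.9000 / 2.059 = 6.7508

6.751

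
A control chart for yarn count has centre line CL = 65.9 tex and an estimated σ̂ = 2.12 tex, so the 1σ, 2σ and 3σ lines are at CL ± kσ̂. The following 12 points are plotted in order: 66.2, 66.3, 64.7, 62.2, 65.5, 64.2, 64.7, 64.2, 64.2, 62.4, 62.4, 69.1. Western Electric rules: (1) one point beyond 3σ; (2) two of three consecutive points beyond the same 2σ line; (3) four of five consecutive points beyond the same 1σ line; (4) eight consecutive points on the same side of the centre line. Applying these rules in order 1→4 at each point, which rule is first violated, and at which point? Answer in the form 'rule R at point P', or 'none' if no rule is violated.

Zone of each point (C = within 1σ̂, B = 1σ̂–2σ̂, A = 2σ̂–3σ̂, * = beyond 3σ̂; sign = side of CL): 1:+C, 2:+C, 3:-C, 4:-B, 5:-C, 6:-C, 7:-C, 8:-C, 9:-C, 10:-B, 11:-B, 12:+B
Rule 4 (eight consecutive points on the same side of the centre line) is satisfied at point 10.

rule 4 at point 10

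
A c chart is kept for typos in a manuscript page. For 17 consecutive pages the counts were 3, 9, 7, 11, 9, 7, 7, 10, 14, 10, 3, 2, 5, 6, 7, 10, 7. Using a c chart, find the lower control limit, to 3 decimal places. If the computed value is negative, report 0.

c̄ = (3 + 9 + 7 + 11 + 9 + 7 + 7 + 10 + 14 + 10 + 3 + 2 + 5 + 6 + 7 + 10 + 7) / 17 = 127 / 17 = 7.4706
LCL = c̄ − 3√c̄ = 7.4706 − 3 × 2.7332 = -0.7291 → 0 (cannot be negative)

0.000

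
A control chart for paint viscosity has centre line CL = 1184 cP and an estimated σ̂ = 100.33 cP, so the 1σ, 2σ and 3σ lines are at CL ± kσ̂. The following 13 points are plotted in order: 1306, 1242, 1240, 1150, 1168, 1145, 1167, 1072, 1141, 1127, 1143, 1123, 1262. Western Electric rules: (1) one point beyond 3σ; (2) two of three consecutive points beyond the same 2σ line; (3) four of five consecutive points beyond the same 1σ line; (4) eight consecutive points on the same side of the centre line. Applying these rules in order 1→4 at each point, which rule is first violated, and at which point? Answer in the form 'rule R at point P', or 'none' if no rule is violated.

rule 4 at point 11

Zone of each point (C = within 1σ̂, B = 1σ̂–2σ̂, A = 2σ̂–3σ̂, * = beyond 3σ̂; sign = side of CL): 1:+B, 2:+C, 3:+C, 4:-C, 5:-C, 6:-C, 7:-C, 8:-B, 9:-C, 10:-C, 11:-C, 12:-C, 13:+C
Rule 4 (eight consecutive points on the same side of the centre line) is satisfied at point 11.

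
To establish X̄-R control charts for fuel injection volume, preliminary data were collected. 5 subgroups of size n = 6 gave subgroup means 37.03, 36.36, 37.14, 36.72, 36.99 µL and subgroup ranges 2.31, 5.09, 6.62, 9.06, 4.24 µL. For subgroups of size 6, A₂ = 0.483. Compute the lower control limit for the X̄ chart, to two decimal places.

X̄̄ = (37.03 + 36.36 + 37.14 + 36.72 + 36.99) / 5 = 184.2400 / 5 = 36.8480
R̄ = (2.31 + 5.09 + 6.62 + 9.06 + 4.24) / 5 = 27.3200 / 5 = 5.4640
LCL = X̄̄ − A₂·R̄ = 36.8480 − 0.483 × 5.4640 = 34.2089

34.21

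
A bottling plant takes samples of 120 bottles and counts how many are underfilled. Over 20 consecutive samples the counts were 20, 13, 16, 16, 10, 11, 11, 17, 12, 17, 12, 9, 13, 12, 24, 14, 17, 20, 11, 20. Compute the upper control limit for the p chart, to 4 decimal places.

0.2128

p̄ = Σdᵢ / (k·n) = 295 / (20 × 120) = 0.12292
UCL = p̄ + 3·√(p̄(1−p̄)/n) = 0.12292 + 3 × √(0.12292×0.87708/120) = 0.12292 + 3 × 0.02997 = 0.21284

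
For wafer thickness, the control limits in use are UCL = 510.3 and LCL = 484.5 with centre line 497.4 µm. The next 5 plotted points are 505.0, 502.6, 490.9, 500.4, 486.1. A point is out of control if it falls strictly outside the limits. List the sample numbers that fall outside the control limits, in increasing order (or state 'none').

All 5 points lie within [484.5, 510.3].

none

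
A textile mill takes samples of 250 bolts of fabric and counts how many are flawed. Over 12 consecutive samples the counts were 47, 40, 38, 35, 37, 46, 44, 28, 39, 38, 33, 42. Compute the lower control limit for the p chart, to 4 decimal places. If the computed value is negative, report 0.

p̄ = Σdᵢ / (k·n) = 467 / (12 × 250) = 0.15567
LCL = p̄ − 3·√(p̄(1−p̄)/n) = 0.15567 − 3 × 0.02293 = 0.08688

0.0869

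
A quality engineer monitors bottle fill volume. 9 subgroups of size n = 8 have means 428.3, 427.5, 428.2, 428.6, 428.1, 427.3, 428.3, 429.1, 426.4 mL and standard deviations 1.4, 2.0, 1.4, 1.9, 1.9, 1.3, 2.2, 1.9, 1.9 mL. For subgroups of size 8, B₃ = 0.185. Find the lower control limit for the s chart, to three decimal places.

s̄ = (1.4 + 2.0 + 1.4 + 1.9 + 1.9 + 1.3 + 2.2 + 1.9 + 1.9) / 9 = 1.7667
LCL_s = B₃·s̄ = 0.185 × 1.7667 = 0.3268

0.327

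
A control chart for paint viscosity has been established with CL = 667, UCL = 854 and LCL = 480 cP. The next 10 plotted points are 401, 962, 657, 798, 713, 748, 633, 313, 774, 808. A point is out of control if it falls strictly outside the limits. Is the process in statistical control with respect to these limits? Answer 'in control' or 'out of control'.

Compare each point to [480, 854]: sample 1 = 401 < LCL; sample 2 = 962 > UCL; sample 8 = 313 < LCL.

out of control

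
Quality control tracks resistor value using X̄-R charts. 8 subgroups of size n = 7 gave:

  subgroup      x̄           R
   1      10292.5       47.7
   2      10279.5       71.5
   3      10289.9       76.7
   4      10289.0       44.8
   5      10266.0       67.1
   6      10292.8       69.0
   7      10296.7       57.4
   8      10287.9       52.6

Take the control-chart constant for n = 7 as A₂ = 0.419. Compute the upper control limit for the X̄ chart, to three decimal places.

X̄̄ = (10292.5 + 10279.5 + 10289.9 + 10289.0 + 10266.0 + 10292.8 + 10296.7 + 10287.9) / 8 = 82294.3000 / 8 = 10286.7875
R̄ = (47.7 + 71.5 + 76.7 + 44.8 + 67.1 + 69.0 + 57.4 + 52.6) / 8 = 486.8000 / 8 = 60.8500
UCL = X̄̄ + A₂·R̄ = 10286.7875 + 0.419 × 60.8500 = 10312.2837

10312.284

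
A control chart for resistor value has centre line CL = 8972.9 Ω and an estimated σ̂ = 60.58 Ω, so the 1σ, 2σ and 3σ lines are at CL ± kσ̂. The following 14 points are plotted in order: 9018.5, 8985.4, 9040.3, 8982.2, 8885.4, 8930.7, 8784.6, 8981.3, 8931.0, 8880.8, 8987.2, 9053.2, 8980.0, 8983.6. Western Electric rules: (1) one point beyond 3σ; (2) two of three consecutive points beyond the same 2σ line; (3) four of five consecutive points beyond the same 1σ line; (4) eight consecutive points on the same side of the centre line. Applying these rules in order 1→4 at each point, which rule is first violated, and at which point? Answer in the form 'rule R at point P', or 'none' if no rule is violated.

rule 1 at point 7

Zone of each point (C = within 1σ̂, B = 1σ̂–2σ̂, A = 2σ̂–3σ̂, * = beyond 3σ̂; sign = side of CL): 1:+C, 2:+C, 3:+B, 4:+C, 5:-B, 6:-C, 7:-*, 8:+C, 9:-C, 10:-B, 11:+C, 12:+B, 13:+C, 14:+C
Rule 1 (one point beyond the 3σ limits) is satisfied at point 7.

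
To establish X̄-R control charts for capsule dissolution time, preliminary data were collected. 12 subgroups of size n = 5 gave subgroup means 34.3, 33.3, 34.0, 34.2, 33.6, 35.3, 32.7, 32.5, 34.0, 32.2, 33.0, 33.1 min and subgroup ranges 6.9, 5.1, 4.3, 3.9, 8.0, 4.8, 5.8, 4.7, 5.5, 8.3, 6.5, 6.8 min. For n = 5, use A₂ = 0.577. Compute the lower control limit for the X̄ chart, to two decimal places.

30.12

X̄̄ = (34.3 + 33.3 + 34.0 + 34.2 + 33.6 + 35.3 + 32.7 + 32.5 + 34.0 + 32.2 + 33.0 + 33.1) / 12 = 402.2000 / 12 = 33.5167
R̄ = (6.9 + 5.1 + 4.3 + 3.9 + 8.0 + 4.8 + 5.8 + 4.7 + 5.5 + 8.3 + 6.5 + 6.8) / 12 = 70.6000 / 12 = 5.8833
LCL = X̄̄ − A₂·R̄ = 33.5167 − 0.577 × 5.8833 = 30.1220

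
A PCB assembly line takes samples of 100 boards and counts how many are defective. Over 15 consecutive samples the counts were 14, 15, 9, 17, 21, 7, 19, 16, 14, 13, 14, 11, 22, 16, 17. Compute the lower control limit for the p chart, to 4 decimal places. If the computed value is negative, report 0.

0.0429

p̄ = Σdᵢ / (k·n) = 225 / (15 × 100) = 0.15000
LCL = p̄ − 3·√(p̄(1−p̄)/n) = 0.15000 − 3 × 0.03571 = 0.04288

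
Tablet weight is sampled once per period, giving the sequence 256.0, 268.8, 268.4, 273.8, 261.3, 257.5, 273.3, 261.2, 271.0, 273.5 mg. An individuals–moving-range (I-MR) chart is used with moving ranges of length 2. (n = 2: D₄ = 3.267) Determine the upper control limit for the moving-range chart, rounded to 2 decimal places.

27.26

Moving ranges: 12.8, 0.4, 5.4, 12.5, 3.8, 15.8, 12.1, 9.8, 2.5; M̄R̄ = 75.1000 / 9 = 8.3444
UCL_MR = D₄·M̄R̄ = 3.267 × 8.3444 = 27.2613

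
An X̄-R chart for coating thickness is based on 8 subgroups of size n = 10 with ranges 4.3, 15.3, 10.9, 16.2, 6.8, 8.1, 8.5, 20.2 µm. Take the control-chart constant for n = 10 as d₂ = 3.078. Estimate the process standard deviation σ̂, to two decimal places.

R̄ = (4.3 + 15.3 + 10.9 + 16.2 + 6.8 + 8.1 + 8.5 + 20.2) / 8 = 11.2875
σ̂ = R̄ / d₂ = 11.2875 / 3.078 = 3.6672

3.67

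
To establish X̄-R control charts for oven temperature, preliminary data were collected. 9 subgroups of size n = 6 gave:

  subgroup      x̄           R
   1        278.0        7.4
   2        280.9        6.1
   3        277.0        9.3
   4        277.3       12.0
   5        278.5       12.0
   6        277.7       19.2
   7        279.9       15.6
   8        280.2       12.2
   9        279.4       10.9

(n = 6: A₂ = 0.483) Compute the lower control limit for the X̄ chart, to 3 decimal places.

X̄̄ = (278.0 + 280.9 + 277.0 + 277.3 + 278.5 + 277.7 + 279.9 + 280.2 + 279.4) / 9 = 2508.9000 / 9 = 278.7667
R̄ = (7.4 + 6.1 + 9.3 + 12.0 + 12.0 + 19.2 + 15.6 + 12.2 + 10.9) / 9 = 104.7000 / 9 = 11.6333
LCL = X̄̄ − A₂·R̄ = 278.7667 − 0.483 × 11.6333 = 273.1478

273.148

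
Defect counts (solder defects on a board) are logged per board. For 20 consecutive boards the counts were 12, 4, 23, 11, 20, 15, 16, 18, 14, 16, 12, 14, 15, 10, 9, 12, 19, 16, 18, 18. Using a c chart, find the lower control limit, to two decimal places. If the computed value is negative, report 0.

c̄ = (12 + 4 + 23 + 11 + 20 + 15 + 16 + 18 + 14 + 16 + 12 + 14 + 15 + 10 + 9 + 12 + 19 + 16 + 18 + 18) / 20 = 292 / 20 = 14.6000
LCL = c̄ − 3√c̄ = 14.6000 − 3 × 3.8210 = 3.1370

3.14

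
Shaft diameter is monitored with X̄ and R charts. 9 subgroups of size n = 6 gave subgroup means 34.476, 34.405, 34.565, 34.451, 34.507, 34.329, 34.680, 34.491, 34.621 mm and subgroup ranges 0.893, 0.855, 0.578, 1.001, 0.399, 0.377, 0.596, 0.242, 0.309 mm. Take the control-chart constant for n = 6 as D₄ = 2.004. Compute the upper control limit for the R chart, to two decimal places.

1.17

R̄ = (0.893 + 0.855 + 0.578 + 1.001 + 0.399 + 0.377 + 0.596 + 0.242 + 0.309) / 9 = 5.2500 / 9 = 0.5833
UCL_R = D₄·R̄ = 2.004 × 0.5833 = 1.1690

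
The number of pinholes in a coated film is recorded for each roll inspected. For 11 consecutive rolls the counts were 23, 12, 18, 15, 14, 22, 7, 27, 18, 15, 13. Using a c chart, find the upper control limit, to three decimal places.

c̄ = (23 + 12 + 18 + 15 + 14 + 22 + 7 + 27 + 18 + 15 + 13) / 11 = 184 / 11 = 16.7273
UCL = c̄ + 3√c̄ = 16.7273 + 3 × √16.7273 = 16.7273 + 3 × 4.0899 = 28.9970

28.997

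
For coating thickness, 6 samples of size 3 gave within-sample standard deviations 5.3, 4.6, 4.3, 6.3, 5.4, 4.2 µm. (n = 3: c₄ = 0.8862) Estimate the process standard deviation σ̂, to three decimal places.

5.661

s̄ = (5.3 + 4.6 + 4.3 + 6.3 + 5.4 + 4.2) / 6 = 5.0167
σ̂ = s̄ / c₄ = 5.0167 / 0.8862 = 5.6609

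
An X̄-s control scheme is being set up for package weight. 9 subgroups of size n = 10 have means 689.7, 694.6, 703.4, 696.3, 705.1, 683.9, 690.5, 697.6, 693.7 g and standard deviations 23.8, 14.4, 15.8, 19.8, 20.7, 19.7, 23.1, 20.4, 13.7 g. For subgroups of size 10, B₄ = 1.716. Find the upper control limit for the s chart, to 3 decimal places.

32.680

s̄ = (23.8 + 14.4 + 15.8 + 19.8 + 20.7 + 19.7 + 23.1 + 20.4 + 13.7) / 9 = 19.0444
UCL_s = B₄·s̄ = 1.716 × 19.0444 = 32.6803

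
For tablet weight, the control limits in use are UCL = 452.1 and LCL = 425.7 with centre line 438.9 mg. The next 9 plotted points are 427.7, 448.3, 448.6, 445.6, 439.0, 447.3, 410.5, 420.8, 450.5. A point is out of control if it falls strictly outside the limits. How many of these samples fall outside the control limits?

Compare each point to [425.7, 452.1]: sample 7 = 410.5 < LCL; sample 8 = 420.8 < LCL.

2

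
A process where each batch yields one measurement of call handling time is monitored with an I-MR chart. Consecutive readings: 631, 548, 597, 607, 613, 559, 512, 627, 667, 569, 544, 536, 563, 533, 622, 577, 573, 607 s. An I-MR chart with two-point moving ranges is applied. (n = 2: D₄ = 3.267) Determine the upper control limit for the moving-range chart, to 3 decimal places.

146.823

Moving ranges: 83, 49, 10, 6, 54, 47, 115, 40, 98, 25, 8, 27, 30, 89, 45, 4, 34; M̄R̄ = 764.0000 / 17 = 44.9412
UCL_MR = D₄·M̄R̄ = 3.267 × 44.9412 = 146.8228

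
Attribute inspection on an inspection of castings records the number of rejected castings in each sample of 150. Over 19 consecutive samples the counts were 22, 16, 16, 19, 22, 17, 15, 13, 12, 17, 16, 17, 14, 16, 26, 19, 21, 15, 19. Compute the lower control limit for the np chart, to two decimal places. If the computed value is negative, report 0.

5.69

p̄ = Σdᵢ / (k·n) = 332 / (19 × 150) = 0.11649
LCL = np̄ − 3·√(np̄(1−p̄)) = 17.4737 − 3 × 3.9291 = 5.6863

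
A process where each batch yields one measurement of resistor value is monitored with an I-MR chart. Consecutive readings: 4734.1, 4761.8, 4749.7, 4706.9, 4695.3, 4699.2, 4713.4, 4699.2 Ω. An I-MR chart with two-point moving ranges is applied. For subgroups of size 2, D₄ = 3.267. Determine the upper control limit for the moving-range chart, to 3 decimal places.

Moving ranges: 27.7, 12.1, 42.8, 11.6, 3.9, 14.2, 14.2; M̄R̄ = 126.5000 / 7 = 18.0714
UCL_MR = D₄·M̄R̄ = 3.267 × 18.0714 = 59.0394

59.039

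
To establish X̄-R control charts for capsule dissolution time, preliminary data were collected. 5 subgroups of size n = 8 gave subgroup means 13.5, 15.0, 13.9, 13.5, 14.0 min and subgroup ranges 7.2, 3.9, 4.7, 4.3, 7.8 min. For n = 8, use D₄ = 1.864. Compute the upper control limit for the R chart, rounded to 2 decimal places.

R̄ = (7.2 + 3.9 + 4.7 + 4.3 + 7.8) / 5 = 27.9000 / 5 = 5.5800
UCL_R = D₄·R̄ = 1.864 × 5.5800 = 10.4011

10.40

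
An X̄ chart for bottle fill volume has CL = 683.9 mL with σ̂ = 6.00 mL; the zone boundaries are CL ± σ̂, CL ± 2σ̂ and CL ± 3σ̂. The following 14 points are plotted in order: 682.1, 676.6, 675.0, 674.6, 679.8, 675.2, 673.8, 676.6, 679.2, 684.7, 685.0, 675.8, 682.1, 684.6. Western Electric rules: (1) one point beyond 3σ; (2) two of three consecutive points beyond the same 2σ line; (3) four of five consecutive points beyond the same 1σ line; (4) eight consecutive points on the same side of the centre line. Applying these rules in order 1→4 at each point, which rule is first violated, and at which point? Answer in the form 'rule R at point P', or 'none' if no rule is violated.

rule 3 at point 6

Zone of each point (C = within 1σ̂, B = 1σ̂–2σ̂, A = 2σ̂–3σ̂, * = beyond 3σ̂; sign = side of CL): 1:-C, 2:-B, 3:-B, 4:-B, 5:-C, 6:-B, 7:-B, 8:-B, 9:-C, 10:+C, 11:+C, 12:-B, 13:-C, 14:+C
Rule 3 (four of five consecutive points beyond the same 1σ limit) is satisfied at point 6.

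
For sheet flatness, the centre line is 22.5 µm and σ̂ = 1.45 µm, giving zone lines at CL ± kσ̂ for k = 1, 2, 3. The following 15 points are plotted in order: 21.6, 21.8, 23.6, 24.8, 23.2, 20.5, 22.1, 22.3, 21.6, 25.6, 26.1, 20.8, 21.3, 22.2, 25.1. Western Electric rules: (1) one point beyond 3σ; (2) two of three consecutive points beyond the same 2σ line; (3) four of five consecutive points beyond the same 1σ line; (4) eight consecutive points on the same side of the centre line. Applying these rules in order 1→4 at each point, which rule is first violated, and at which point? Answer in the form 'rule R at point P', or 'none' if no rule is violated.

Zone of each point (C = within 1σ̂, B = 1σ̂–2σ̂, A = 2σ̂–3σ̂, * = beyond 3σ̂; sign = side of CL): 1:-C, 2:-C, 3:+C, 4:+B, 5:+C, 6:-B, 7:-C, 8:-C, 9:-C, 10:+A, 11:+A, 12:-B, 13:-C, 14:-C, 15:+B
Rule 2 (two of three consecutive points beyond the same 2σ limit) is satisfied at point 11.

rule 2 at point 11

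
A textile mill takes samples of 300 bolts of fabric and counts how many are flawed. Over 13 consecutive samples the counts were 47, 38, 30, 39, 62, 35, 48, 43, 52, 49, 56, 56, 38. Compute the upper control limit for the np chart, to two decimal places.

64.27

p̄ = Σdᵢ / (k·n) = 593 / (13 × 300) = 0.15205
UCL = np̄ + 3·√(np̄(1−p̄)) = 45.6154 + 3 × √(45.6154×0.84795) = 45.6154 + 3 × 6.2193 = 64.2732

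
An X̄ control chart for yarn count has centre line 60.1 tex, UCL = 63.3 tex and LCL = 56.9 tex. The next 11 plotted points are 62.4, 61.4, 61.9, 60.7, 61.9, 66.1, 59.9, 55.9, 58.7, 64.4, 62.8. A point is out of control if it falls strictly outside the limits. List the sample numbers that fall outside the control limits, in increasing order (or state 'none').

Compare each point to [56.9, 63.3]: sample 6 = 66.1 > UCL; sample 8 = 55.9 < LCL; sample 10 = 64.4 > UCL.

6, 8, 10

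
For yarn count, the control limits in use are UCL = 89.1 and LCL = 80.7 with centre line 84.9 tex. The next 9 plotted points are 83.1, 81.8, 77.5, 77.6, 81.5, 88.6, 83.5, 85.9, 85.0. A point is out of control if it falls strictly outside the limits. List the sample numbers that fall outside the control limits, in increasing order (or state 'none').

Compare each point to [80.7, 89.1]: sample 3 = 77.5 < LCL; sample 4 = 77.6 < LCL.

3, 4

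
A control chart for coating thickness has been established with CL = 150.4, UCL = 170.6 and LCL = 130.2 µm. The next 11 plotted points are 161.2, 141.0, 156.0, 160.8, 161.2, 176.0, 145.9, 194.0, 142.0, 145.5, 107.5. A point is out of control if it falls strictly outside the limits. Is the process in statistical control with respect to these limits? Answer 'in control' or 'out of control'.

out of control

Compare each point to [130.2, 170.6]: sample 6 = 176.0 > UCL; sample 8 = 194.0 > UCL; sample 11 = 107.5 < LCL.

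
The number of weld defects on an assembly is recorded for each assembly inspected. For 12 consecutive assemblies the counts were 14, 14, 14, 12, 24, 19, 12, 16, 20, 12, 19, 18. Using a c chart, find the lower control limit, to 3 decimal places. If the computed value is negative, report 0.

4.104

c̄ = (14 + 14 + 14 + 12 + 24 + 19 + 12 + 16 + 20 + 12 + 19 + 18) / 12 = 194 / 12 = 16.1667
LCL = c̄ − 3√c̄ = 16.1667 − 3 × 4.0208 = 4.1043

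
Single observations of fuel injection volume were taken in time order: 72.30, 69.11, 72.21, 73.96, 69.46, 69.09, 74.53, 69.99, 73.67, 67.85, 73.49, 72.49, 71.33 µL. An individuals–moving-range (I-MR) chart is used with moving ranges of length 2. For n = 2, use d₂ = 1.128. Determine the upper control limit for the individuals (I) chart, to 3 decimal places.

X̄ = (72.30 + 69.11 + 72.21 + 73.96 + 69.46 + 69.09 + 74.53 + 69.99 + 73.67 + 67.85 + 73.49 + 72.49 + 71.33) / 13 = 71.4985
Moving ranges: 3.19, 3.10, 1.75, 4.50, 0.37, 5.44, 4.54, 3.68, 5.82, 5.64, 1.00, 1.16; M̄R̄ = 40.1900 / 12 = 3.3492
UCL = X̄ + 3·M̄R̄/d₂ = 71.4985 + 3 × 3.3492 / 1.128 = 80.4058

80.406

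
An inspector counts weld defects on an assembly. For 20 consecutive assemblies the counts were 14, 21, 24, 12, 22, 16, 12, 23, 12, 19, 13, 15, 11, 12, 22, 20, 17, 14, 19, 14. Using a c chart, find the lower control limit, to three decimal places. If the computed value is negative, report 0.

c̄ = (14 + 21 + 24 + 12 + 22 + 16 + 12 + 23 + 12 + 19 + 13 + 15 + 11 + 12 + 22 + 20 + 17 + 14 + 19 + 14) / 20 = 332 / 20 = 16.6000
LCL = c̄ − 3√c̄ = 16.6000 − 3 × 4.0743 = 4.3771

4.377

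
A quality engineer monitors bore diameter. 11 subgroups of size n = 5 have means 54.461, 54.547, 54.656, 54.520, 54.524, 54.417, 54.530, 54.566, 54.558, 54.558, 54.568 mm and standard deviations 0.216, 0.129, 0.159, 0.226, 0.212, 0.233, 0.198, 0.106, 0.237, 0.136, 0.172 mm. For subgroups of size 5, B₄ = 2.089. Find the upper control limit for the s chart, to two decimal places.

0.38

s̄ = (0.216 + 0.129 + 0.159 + 0.226 + 0.212 + 0.233 + 0.198 + 0.106 + 0.237 + 0.136 + 0.172) / 11 = 0.1840
UCL_s = B₄·s̄ = 2.089 × 0.1840 = 0.3844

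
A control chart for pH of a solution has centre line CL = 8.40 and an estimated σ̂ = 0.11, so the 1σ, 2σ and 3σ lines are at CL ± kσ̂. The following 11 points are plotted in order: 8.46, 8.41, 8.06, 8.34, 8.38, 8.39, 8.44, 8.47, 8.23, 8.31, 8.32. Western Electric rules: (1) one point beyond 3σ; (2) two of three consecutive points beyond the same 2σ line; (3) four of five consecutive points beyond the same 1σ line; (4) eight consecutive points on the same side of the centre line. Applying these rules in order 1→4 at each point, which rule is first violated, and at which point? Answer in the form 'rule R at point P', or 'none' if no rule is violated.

rule 1 at point 3

Zone of each point (C = within 1σ̂, B = 1σ̂–2σ̂, A = 2σ̂–3σ̂, * = beyond 3σ̂; sign = side of CL): 1:+C, 2:+C, 3:-*, 4:-C, 5:-C, 6:-C, 7:+C, 8:+C, 9:-B, 10:-C, 11:-C
Rule 1 (one point beyond the 3σ limits) is satisfied at point 3.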